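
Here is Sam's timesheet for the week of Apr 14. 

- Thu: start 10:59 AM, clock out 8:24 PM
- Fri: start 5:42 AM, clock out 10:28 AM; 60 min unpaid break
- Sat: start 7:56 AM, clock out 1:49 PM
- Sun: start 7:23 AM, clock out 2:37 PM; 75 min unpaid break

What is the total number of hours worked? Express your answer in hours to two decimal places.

25.05 hours

Thu: 10:59 AM–8:24 PM = 9 h 25 min
Fri: 5:42 AM–10:28 AM = 4 h 46 min; less 60 min break → 3 h 46 min
Sat: 7:56 AM–1:49 PM = 5 h 53 min
Sun: 7:23 AM–2:37 PM = 7 h 14 min; less 75 min break → 5 h 59 min
Total: 9 h 25 min + 3 h 46 min + 5 h 53 min + 5 h 59 min = 25 h 3 min.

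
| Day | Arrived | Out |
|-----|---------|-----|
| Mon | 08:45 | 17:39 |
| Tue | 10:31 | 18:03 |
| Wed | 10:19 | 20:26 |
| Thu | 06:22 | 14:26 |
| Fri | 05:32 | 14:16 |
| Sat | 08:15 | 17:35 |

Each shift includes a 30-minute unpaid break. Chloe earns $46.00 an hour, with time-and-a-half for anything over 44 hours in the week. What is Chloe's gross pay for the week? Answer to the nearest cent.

$2416.15

Mon: 08:45–17:39 = 8 h 54 min; less 30 min break → 8 h 24 min
Tue: 10:31–18:03 = 7 h 32 min; less 30 min break → 7 h 2 min
Wed: 10:19–20:26 = 10 h 7 min; less 30 min break → 9 h 37 min
Thu: 06:22–14:26 = 8 h 4 min; less 30 min break → 7 h 34 min
Fri: 05:32–14:16 = 8 h 44 min; less 30 min break → 8 h 14 min
Sat: 08:15–17:35 = 9 h 20 min; less 30 min break → 8 h 50 min
Total worked: 49 h 41 min = 2981 min.
Regular 44 h 0 min = 2640 min at $46.00/h; overtime 5 h 41 min = 341 min at $69.00/h.
Pay = (2640 × $46.00 + 341 × $69.00) ÷ 60 = $2416.15.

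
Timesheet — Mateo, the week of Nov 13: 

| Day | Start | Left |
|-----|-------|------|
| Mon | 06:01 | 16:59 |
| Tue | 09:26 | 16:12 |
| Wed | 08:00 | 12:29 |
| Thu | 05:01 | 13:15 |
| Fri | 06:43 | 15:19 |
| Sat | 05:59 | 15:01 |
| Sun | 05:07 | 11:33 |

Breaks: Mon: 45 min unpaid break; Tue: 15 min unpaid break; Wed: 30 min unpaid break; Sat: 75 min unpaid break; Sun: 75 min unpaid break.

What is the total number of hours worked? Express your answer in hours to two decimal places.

50.52 hours

Mon: 06:01–16:59 = 10 h 58 min; less 45 min break → 10 h 13 min
Tue: 09:26–16:12 = 6 h 46 min; less 15 min break → 6 h 31 min
Wed: 08:00–12:29 = 4 h 29 min; less 30 min break → 3 h 59 min
Thu: 05:01–13:15 = 8 h 14 min
Fri: 06:43–15:19 = 8 h 36 min
Sat: 05:59–15:01 = 9 h 2 min; less 75 min break → 7 h 47 min
Sun: 05:07–11:33 = 6 h 26 min; less 75 min break → 5 h 11 min
Total: 10 h 13 min + 6 h 31 min + 3 h 59 min + 8 h 14 min + 8 h 36 min + 7 h 47 min + 5 h 11 min = 50 h 31 min.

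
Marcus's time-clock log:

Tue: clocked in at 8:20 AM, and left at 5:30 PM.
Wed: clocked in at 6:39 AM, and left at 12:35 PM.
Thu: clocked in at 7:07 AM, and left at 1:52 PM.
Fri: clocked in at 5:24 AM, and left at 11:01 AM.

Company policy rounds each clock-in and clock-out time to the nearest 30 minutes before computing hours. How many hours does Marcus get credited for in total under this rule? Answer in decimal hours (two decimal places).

Tue: in 8:20 AM→8:30 AM, out 5:30 PM→5:30 PM; 9 h 0 min
Wed: in 6:39 AM→6:30 AM, out 12:35 PM→12:30 PM; 6 h 0 min
Thu: in 7:07 AM→7:00 AM, out 1:52 PM→2:00 PM; 7 h 0 min
Fri: in 5:24 AM→5:30 AM, out 11:01 AM→11:00 AM; 5 h 30 min
Total credited: 27 h 30 min.

27.50 hours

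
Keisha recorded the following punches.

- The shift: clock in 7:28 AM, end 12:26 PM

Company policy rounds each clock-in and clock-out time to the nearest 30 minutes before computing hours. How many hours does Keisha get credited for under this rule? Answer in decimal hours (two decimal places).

5.00 hours

The shift: in 7:28 AM→7:30 AM, out 12:26 PM→12:30 PM; 5 h 0 min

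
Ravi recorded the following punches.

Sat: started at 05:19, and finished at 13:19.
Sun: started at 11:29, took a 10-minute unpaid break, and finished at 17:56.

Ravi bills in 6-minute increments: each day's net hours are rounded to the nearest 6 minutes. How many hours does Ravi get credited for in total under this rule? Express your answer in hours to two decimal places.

Sat: 05:19–13:19 = 8 h 0 min → rounds to 8 h 0 min
Sun: 11:29–17:56 = 6 h 27 min − 10 min = 6 h 17 min → rounds to 6 h 18 min
Total credited: 14 h 18 min.

14.30 hours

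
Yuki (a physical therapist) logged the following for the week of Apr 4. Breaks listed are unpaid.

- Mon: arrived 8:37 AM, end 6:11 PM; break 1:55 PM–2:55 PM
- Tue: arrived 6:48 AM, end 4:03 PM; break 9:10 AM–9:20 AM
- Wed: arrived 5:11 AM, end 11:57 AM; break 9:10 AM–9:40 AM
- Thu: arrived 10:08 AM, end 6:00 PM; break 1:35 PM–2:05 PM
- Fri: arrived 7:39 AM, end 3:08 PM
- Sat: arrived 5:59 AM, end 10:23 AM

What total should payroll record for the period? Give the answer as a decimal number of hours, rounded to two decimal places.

43.17 hours

Mon: 8:37 AM–6:11 PM = 9 h 34 min; less 60 min break → 8 h 34 min
Tue: 6:48 AM–4:03 PM = 9 h 15 min; less 10 min break → 9 h 5 min
Wed: 5:11 AM–11:57 AM = 6 h 46 min; less 30 min break → 6 h 16 min
Thu: 10:08 AM–6:00 PM = 7 h 52 min; less 30 min break → 7 h 22 min
Fri: 7:39 AM–3:08 PM = 7 h 29 min
Sat: 5:59 AM–10:23 AM = 4 h 24 min
Total: 8 h 34 min + 9 h 5 min + 6 h 16 min + 7 h 22 min + 7 h 29 min + 4 h 24 min = 43 h 10 min.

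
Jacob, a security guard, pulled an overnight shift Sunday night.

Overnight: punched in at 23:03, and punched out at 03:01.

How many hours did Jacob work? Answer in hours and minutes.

Overnight: 23:03 → midnight = 0 h 57 min; midnight → 03:01 = 3 h 1 min; span 3 h 58 min

3 h 58 min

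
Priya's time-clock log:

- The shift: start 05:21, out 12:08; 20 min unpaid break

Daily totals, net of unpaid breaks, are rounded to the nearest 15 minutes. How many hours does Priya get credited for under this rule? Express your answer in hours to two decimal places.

6.50 hours

The shift: 05:21–12:08 = 6 h 47 min − 20 min = 6 h 27 min → rounds to 6 h 30 min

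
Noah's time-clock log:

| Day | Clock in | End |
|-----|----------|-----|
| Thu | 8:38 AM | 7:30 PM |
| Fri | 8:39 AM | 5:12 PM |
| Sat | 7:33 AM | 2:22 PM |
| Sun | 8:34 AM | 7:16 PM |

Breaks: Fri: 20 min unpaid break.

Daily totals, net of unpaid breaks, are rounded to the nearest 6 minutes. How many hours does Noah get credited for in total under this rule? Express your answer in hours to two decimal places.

36.60 hours

Thu: 8:38 AM–7:30 PM = 10 h 52 min → rounds to 10 h 54 min
Fri: 8:39 AM–5:12 PM = 8 h 33 min − 20 min = 8 h 13 min → rounds to 8 h 12 min
Sat: 7:33 AM–2:22 PM = 6 h 49 min → rounds to 6 h 48 min
Sun: 8:34 AM–7:16 PM = 10 h 42 min → rounds to 10 h 42 min
Total credited: 36 h 36 min.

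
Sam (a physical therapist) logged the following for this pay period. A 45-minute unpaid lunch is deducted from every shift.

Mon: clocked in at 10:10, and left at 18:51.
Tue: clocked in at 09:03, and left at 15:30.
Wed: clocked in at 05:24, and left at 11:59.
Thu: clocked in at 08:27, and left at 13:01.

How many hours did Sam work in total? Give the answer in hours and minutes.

23 h 17 min

Mon: 10:10–18:51 = 8 h 41 min; less 45 min break → 7 h 56 min
Tue: 09:03–15:30 = 6 h 27 min; less 45 min break → 5 h 42 min
Wed: 05:24–11:59 = 6 h 35 min; less 45 min break → 5 h 50 min
Thu: 08:27–13:01 = 4 h 34 min; less 45 min break → 3 h 49 min
Total: 7 h 56 min + 5 h 42 min + 5 h 50 min + 3 h 49 min = 23 h 17 min.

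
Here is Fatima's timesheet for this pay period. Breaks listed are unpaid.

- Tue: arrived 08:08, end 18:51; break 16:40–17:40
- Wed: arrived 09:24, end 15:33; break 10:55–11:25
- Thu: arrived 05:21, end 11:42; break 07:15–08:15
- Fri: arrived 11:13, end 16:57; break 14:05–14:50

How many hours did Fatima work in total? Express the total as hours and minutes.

Tue: 08:08–18:51 = 10 h 43 min; less 60 min break → 9 h 43 min
Wed: 09:24–15:33 = 6 h 9 min; less 30 min break → 5 h 39 min
Thu: 05:21–11:42 = 6 h 21 min; less 60 min break → 5 h 21 min
Fri: 11:13–16:57 = 5 h 44 min; less 45 min break → 4 h 59 min
Total: 9 h 43 min + 5 h 39 min + 5 h 21 min + 4 h 59 min = 25 h 42 min.

25 h 42 min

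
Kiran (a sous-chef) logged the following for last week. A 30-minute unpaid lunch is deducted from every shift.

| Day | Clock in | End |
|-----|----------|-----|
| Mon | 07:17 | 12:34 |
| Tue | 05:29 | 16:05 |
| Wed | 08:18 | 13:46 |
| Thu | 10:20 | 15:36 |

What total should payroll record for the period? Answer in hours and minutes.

Mon: 07:17–12:34 = 5 h 17 min; less 30 min break → 4 h 47 min
Tue: 05:29–16:05 = 10 h 36 min; less 30 min break → 10 h 6 min
Wed: 08:18–13:46 = 5 h 28 min; less 30 min break → 4 h 58 min
Thu: 10:20–15:36 = 5 h 16 min; less 30 min break → 4 h 46 min
Total: 4 h 47 min + 10 h 6 min + 4 h 58 min + 4 h 46 min = 24 h 37 min.

24 h 37 min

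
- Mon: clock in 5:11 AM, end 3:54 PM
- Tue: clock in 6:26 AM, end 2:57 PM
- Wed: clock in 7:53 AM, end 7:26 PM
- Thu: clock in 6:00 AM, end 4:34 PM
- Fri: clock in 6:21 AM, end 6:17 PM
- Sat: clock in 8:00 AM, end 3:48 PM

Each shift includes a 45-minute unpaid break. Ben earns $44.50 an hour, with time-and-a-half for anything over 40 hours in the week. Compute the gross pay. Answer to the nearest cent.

Mon: 5:11 AM–3:54 PM = 10 h 43 min; less 45 min break → 9 h 58 min
Tue: 6:26 AM–2:57 PM = 8 h 31 min; less 45 min break → 7 h 46 min
Wed: 7:53 AM–7:26 PM = 11 h 33 min; less 45 min break → 10 h 48 min
Thu: 6:00 AM–4:34 PM = 10 h 34 min; less 45 min break → 9 h 49 min
Fri: 6:21 AM–6:17 PM = 11 h 56 min; less 45 min break → 11 h 11 min
Sat: 8:00 AM–3:48 PM = 7 h 48 min; less 45 min break → 7 h 3 min
Total worked: 56 h 35 min = 3395 min.
Regular 40 h 0 min = 2400 min at $44.50/h; overtime 16 h 35 min = 995 min at $66.75/h.
Pay = (2400 × $44.50 + 995 × $66.75) ÷ 60 = $2886.94.

$2886.94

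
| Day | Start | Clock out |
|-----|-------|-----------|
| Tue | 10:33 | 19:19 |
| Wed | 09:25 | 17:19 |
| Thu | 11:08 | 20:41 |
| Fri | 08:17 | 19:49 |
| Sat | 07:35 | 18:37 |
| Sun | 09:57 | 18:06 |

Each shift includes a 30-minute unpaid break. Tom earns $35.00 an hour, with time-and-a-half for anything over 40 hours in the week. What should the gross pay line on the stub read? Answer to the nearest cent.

Tue: 10:33–19:19 = 8 h 46 min; less 30 min break → 8 h 16 min
Wed: 09:25–17:19 = 7 h 54 min; less 30 min break → 7 h 24 min
Thu: 11:08–20:41 = 9 h 33 min; less 30 min break → 9 h 3 min
Fri: 08:17–19:49 = 11 h 32 min; less 30 min break → 11 h 2 min
Sat: 07:35–18:37 = 11 h 2 min; less 30 min break → 10 h 32 min
Sun: 09:57–18:06 = 8 h 9 min; less 30 min break → 7 h 39 min
Total worked: 53 h 56 min = 3236 min.
Regular 40 h 0 min = 2400 min at $35.00/h; overtime 13 h 56 min = 836 min at $52.50/h.
Pay = (2400 × $35.00 + 836 × $52.50) ÷ 60 = $2131.50.

$2131.50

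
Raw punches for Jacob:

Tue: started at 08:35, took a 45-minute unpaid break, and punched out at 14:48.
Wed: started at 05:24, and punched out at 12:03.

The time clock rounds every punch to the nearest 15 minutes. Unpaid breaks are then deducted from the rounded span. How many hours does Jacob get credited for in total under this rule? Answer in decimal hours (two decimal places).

Tue: in 08:35→08:30, out 14:48→14:45; 6 h 15 min − 45 min = 5 h 30 min
Wed: in 05:24→05:30, out 12:03→12:00; 6 h 30 min
Total credited: 12 h 0 min.

12.00 hours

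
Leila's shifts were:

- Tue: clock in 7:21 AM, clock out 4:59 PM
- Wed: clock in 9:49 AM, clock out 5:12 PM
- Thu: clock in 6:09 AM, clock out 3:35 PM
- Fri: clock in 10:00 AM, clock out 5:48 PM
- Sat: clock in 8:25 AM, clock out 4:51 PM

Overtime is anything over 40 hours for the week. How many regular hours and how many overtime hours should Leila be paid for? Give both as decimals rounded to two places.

Regular 40.00 hours, overtime 2.68 hours

Tue: 7:21 AM–4:59 PM = 9 h 38 min
Wed: 9:49 AM–5:12 PM = 7 h 23 min
Thu: 6:09 AM–3:35 PM = 9 h 26 min
Fri: 10:00 AM–5:48 PM = 7 h 48 min
Sat: 8:25 AM–4:51 PM = 8 h 26 min
Total worked: 42 h 41 min = 42.68 h.
Threshold 40 h → overtime 2 h 41 min, regular 40 h 0 min.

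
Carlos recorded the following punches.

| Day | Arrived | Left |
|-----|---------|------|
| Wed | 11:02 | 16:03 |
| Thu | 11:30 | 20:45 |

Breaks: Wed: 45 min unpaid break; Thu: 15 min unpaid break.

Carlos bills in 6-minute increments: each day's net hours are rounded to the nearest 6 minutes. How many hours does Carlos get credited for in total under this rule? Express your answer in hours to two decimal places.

Wed: 11:02–16:03 = 5 h 1 min − 45 min = 4 h 16 min → rounds to 4 h 18 min
Thu: 11:30–20:45 = 9 h 15 min − 15 min = 9 h 0 min → rounds to 9 h 0 min
Total credited: 13 h 18 min.

13.30 hours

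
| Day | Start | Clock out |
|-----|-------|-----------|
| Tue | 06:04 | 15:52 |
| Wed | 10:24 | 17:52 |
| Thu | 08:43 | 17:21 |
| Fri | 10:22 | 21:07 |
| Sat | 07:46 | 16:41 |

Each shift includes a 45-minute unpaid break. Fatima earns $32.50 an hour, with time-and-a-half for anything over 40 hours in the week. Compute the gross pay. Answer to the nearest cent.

$1388.56

Tue: 06:04–15:52 = 9 h 48 min; less 45 min break → 9 h 3 min
Wed: 10:24–17:52 = 7 h 28 min; less 45 min break → 6 h 43 min
Thu: 08:43–17:21 = 8 h 38 min; less 45 min break → 7 h 53 min
Fri: 10:22–21:07 = 10 h 45 min; less 45 min break → 10 h 0 min
Sat: 07:46–16:41 = 8 h 55 min; less 45 min break → 8 h 10 min
Total worked: 41 h 49 min = 2509 min.
Regular 40 h 0 min = 2400 min at $32.50/h; overtime 1 h 49 min = 109 min at $48.75/h.
Pay = (2400 × $32.50 + 109 × $48.75) ÷ 60 = $1388.56.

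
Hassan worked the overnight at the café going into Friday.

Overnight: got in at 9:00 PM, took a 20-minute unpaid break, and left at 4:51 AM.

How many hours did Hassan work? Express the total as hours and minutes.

7 h 31 min

Overnight: 9:00 PM → midnight = 3 h 0 min; midnight → 4:51 AM = 4 h 51 min; span 7 h 51 min; less 20 min break → 7 h 31 min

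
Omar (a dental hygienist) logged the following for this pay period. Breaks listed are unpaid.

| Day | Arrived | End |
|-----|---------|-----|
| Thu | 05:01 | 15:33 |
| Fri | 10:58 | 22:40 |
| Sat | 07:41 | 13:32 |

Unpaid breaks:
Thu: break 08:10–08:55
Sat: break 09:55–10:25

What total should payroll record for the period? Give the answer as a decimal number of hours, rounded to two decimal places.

26.83 hours

Thu: 05:01–15:33 = 10 h 32 min; less 45 min break → 9 h 47 min
Fri: 10:58–22:40 = 11 h 42 min
Sat: 07:41–13:32 = 5 h 51 min; less 30 min break → 5 h 21 min
Total: 9 h 47 min + 11 h 42 min + 5 h 21 min = 26 h 50 min.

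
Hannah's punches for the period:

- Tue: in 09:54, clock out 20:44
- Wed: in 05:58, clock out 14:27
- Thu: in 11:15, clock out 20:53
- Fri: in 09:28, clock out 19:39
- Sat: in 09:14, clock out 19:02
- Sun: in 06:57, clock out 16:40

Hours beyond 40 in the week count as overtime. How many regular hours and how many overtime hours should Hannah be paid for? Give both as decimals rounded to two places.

Tue: 09:54–20:44 = 10 h 50 min
Wed: 05:58–14:27 = 8 h 29 min
Thu: 11:15–20:53 = 9 h 38 min
Fri: 09:28–19:39 = 10 h 11 min
Sat: 09:14–19:02 = 9 h 48 min
Sun: 06:57–16:40 = 9 h 43 min
Total worked: 58 h 39 min = 58.65 h.
Threshold 40 h → overtime 18 h 39 min, regular 40 h 0 min.

Regular 40.00 hours, overtime 18.65 hours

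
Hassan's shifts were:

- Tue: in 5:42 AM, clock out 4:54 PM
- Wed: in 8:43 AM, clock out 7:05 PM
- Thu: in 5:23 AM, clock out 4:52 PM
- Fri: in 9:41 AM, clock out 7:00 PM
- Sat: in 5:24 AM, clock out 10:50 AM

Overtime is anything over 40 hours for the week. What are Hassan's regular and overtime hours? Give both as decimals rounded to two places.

Tue: 5:42 AM–4:54 PM = 11 h 12 min
Wed: 8:43 AM–7:05 PM = 10 h 22 min
Thu: 5:23 AM–4:52 PM = 11 h 29 min
Fri: 9:41 AM–7:00 PM = 9 h 19 min
Sat: 5:24 AM–10:50 AM = 5 h 26 min
Total worked: 47 h 48 min = 47.80 h.
Threshold 40 h → overtime 7 h 48 min, regular 40 h 0 min.

Regular 40.00 hours, overtime 7.80 hours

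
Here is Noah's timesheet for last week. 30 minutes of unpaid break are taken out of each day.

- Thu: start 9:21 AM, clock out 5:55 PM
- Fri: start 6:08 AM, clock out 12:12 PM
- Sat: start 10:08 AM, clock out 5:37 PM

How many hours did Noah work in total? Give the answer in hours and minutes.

Thu: 9:21 AM–5:55 PM = 8 h 34 min; less 30 min break → 8 h 4 min
Fri: 6:08 AM–12:12 PM = 6 h 4 min; less 30 min break → 5 h 34 min
Sat: 10:08 AM–5:37 PM = 7 h 29 min; less 30 min break → 6 h 59 min
Total: 8 h 4 min + 5 h 34 min + 6 h 59 min = 20 h 37 min.

20 h 37 min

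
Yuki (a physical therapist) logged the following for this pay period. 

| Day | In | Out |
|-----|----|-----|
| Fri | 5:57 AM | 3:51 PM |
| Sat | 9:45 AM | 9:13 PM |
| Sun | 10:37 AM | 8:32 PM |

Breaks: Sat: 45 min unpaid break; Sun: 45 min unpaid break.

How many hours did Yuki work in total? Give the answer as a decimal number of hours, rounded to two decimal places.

29.78 hours

Fri: 5:57 AM–3:51 PM = 9 h 54 min
Sat: 9:45 AM–9:13 PM = 11 h 28 min; less 45 min break → 10 h 43 min
Sun: 10:37 AM–8:32 PM = 9 h 55 min; less 45 min break → 9 h 10 min
Total: 9 h 54 min + 10 h 43 min + 9 h 10 min = 29 h 47 min.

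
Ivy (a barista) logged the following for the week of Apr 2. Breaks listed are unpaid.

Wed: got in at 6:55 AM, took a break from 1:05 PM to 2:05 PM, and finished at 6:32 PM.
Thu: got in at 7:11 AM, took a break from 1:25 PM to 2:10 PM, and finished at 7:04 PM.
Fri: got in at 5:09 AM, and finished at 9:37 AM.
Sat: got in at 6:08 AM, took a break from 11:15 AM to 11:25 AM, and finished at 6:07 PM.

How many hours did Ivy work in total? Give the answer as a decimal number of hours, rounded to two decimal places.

Wed: 6:55 AM–6:32 PM = 11 h 37 min; less 60 min break → 10 h 37 min
Thu: 7:11 AM–7:04 PM = 11 h 53 min; less 45 min break → 11 h 8 min
Fri: 5:09 AM–9:37 AM = 4 h 28 min
Sat: 6:08 AM–6:07 PM = 11 h 59 min; less 10 min break → 11 h 49 min
Total: 10 h 37 min + 11 h 8 min + 4 h 28 min + 11 h 49 min = 38 h 2 min.

38.03 hours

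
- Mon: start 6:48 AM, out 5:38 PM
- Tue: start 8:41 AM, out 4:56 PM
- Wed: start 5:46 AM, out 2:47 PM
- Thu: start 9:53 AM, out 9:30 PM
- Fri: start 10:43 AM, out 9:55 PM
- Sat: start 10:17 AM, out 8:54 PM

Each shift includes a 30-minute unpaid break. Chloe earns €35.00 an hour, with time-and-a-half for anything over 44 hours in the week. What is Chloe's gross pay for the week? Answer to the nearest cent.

Mon: 6:48 AM–5:38 PM = 10 h 50 min; less 30 min break → 10 h 20 min
Tue: 8:41 AM–4:56 PM = 8 h 15 min; less 30 min break → 7 h 45 min
Wed: 5:46 AM–2:47 PM = 9 h 1 min; less 30 min break → 8 h 31 min
Thu: 9:53 AM–9:30 PM = 11 h 37 min; less 30 min break → 11 h 7 min
Fri: 10:43 AM–9:55 PM = 11 h 12 min; less 30 min break → 10 h 42 min
Sat: 10:17 AM–8:54 PM = 10 h 37 min; less 30 min break → 10 h 7 min
Total worked: 58 h 32 min = 3512 min.
Regular 44 h 0 min = 2640 min at €35.00/h; overtime 14 h 32 min = 872 min at €52.50/h.
Pay = (2640 × €35.00 + 872 × €52.50) ÷ 60 = €2303.00.

€2303.00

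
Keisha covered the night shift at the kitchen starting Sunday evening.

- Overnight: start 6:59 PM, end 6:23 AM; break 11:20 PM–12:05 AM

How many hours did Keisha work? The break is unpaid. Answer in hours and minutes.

Overnight: 6:59 PM → midnight = 5 h 1 min; midnight → 6:23 AM = 6 h 23 min; span 11 h 24 min; less 45 min break → 10 h 39 min

10 h 39 min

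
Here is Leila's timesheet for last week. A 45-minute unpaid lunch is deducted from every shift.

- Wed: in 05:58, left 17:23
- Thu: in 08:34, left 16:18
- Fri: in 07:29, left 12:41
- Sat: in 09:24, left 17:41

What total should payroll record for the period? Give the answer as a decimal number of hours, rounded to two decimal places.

Wed: 05:58–17:23 = 11 h 25 min; less 45 min break → 10 h 40 min
Thu: 08:34–16:18 = 7 h 44 min; less 45 min break → 6 h 59 min
Fri: 07:29–12:41 = 5 h 12 min; less 45 min break → 4 h 27 min
Sat: 09:24–17:41 = 8 h 17 min; less 45 min break → 7 h 32 min
Total: 10 h 40 min + 6 h 59 min + 4 h 27 min + 7 h 32 min = 29 h 38 min.

29.63 hours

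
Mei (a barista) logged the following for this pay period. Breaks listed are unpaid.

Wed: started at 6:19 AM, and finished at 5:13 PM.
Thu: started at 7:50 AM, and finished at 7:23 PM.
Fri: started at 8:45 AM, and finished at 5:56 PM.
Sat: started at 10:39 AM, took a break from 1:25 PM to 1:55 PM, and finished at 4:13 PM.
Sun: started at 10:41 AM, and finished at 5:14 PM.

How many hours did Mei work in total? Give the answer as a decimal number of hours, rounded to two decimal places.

43.25 hours

Wed: 6:19 AM–5:13 PM = 10 h 54 min
Thu: 7:50 AM–7:23 PM = 11 h 33 min
Fri: 8:45 AM–5:56 PM = 9 h 11 min
Sat: 10:39 AM–4:13 PM = 5 h 34 min; less 30 min break → 5 h 4 min
Sun: 10:41 AM–5:14 PM = 6 h 33 min
Total: 10 h 54 min + 11 h 33 min + 9 h 11 min + 5 h 4 min + 6 h 33 min = 43 h 15 min.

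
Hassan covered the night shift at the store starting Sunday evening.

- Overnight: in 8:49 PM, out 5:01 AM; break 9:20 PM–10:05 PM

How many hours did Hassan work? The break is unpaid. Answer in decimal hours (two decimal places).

7.45 hours

Overnight: 8:49 PM → midnight = 3 h 11 min; midnight → 5:01 AM = 5 h 1 min; span 8 h 12 min; less 45 min break → 7 h 27 min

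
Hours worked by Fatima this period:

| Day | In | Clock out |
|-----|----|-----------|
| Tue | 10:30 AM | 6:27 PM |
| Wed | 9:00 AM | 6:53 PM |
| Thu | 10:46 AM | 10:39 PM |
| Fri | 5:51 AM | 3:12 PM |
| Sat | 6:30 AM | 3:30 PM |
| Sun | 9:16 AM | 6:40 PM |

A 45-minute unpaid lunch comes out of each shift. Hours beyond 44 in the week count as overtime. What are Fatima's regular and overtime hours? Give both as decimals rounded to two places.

Tue: 10:30 AM–6:27 PM = 7 h 57 min; less 45 min break → 7 h 12 min
Wed: 9:00 AM–6:53 PM = 9 h 53 min; less 45 min break → 9 h 8 min
Thu: 10:46 AM–10:39 PM = 11 h 53 min; less 45 min break → 11 h 8 min
Fri: 5:51 AM–3:12 PM = 9 h 21 min; less 45 min break → 8 h 36 min
Sat: 6:30 AM–3:30 PM = 9 h 0 min; less 45 min break → 8 h 15 min
Sun: 9:16 AM–6:40 PM = 9 h 24 min; less 45 min break → 8 h 39 min
Total worked: 52 h 58 min = 52.97 h.
Threshold 44 h → overtime 8 h 58 min, regular 44 h 0 min.

Regular 44.00 hours, overtime 8.97 hours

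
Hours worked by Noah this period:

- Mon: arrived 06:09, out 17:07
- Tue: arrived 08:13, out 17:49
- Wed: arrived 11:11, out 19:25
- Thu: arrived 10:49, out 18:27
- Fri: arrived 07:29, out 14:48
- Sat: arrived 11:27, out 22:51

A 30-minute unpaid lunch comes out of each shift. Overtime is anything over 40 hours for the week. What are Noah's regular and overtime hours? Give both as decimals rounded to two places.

Mon: 06:09–17:07 = 10 h 58 min; less 30 min break → 10 h 28 min
Tue: 08:13–17:49 = 9 h 36 min; less 30 min break → 9 h 6 min
Wed: 11:11–19:25 = 8 h 14 min; less 30 min break → 7 h 44 min
Thu: 10:49–18:27 = 7 h 38 min; less 30 min break → 7 h 8 min
Fri: 07:29–14:48 = 7 h 19 min; less 30 min break → 6 h 49 min
Sat: 11:27–22:51 = 11 h 24 min; less 30 min break → 10 h 54 min
Total worked: 52 h 9 min = 52.15 h.
Threshold 40 h → overtime 12 h 9 min, regular 40 h 0 min.

Regular 40.00 hours, overtime 12.15 hours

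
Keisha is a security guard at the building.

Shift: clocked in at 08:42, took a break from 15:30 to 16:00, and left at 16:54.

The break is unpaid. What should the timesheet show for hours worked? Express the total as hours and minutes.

Shift: 08:42–16:54 = 8 h 12 min; less 30 min break → 7 h 42 min

7 h 42 min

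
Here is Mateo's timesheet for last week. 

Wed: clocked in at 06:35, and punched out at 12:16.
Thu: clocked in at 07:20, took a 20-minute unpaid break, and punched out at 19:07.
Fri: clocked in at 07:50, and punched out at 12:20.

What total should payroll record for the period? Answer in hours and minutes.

Wed: 06:35–12:16 = 5 h 41 min
Thu: 07:20–19:07 = 11 h 47 min; less 20 min break → 11 h 27 min
Fri: 07:50–12:20 = 4 h 30 min
Total: 5 h 41 min + 11 h 27 min + 4 h 30 min = 21 h 38 min.

21 h 38 min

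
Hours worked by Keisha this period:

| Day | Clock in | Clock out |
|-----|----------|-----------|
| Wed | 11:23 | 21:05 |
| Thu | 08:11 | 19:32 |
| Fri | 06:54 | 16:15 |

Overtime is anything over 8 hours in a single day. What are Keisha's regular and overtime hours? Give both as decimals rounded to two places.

Regular 24.00 hours, overtime 6.40 hours

Wed: 11:23–21:05 = 9 h 42 min
Thu: 08:11–19:32 = 11 h 21 min
Fri: 06:54–16:15 = 9 h 21 min
Wed reg 8 h 0 min / OT 1 h 42 min; Thu reg 8 h 0 min / OT 3 h 21 min; Fri reg 8 h 0 min / OT 1 h 21 min.
Totals: regular 24 h 0 min, overtime 6 h 24 min.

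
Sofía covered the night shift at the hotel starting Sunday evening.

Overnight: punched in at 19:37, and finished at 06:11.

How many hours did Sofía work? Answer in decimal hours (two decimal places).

Overnight: 19:37 → midnight = 4 h 23 min; midnight → 06:11 = 6 h 11 min; span 10 h 34 min

10.57 hours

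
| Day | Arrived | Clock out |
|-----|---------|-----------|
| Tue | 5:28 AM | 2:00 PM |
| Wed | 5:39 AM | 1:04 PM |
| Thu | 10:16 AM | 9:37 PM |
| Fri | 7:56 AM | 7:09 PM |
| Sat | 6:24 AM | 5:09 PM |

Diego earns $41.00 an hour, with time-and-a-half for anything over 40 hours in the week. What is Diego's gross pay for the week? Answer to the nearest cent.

$2209.90

Tue: 5:28 AM–2:00 PM = 8 h 32 min
Wed: 5:39 AM–1:04 PM = 7 h 25 min
Thu: 10:16 AM–9:37 PM = 11 h 21 min
Fri: 7:56 AM–7:09 PM = 11 h 13 min
Sat: 6:24 AM–5:09 PM = 10 h 45 min
Total worked: 49 h 16 min = 2956 min.
Regular 40 h 0 min = 2400 min at $41.00/h; overtime 9 h 16 min = 556 min at $61.50/h.
Pay = (2400 × $41.00 + 556 × $61.50) ÷ 60 = $2209.90.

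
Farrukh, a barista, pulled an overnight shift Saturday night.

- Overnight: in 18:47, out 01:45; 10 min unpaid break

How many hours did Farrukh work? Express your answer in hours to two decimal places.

Overnight: 18:47 → midnight = 5 h 13 min; midnight → 01:45 = 1 h 45 min; span 6 h 58 min; less 10 min break → 6 h 48 min

6.80 hours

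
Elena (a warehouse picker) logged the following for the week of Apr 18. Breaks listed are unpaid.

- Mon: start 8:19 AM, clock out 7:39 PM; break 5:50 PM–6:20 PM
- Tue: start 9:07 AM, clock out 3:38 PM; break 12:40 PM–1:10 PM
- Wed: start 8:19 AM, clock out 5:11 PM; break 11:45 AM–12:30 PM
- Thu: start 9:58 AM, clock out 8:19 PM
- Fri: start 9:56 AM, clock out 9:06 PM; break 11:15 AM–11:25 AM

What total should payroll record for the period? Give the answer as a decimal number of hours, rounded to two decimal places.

46.32 hours

Mon: 8:19 AM–7:39 PM = 11 h 20 min; less 30 min break → 10 h 50 min
Tue: 9:07 AM–3:38 PM = 6 h 31 min; less 30 min break → 6 h 1 min
Wed: 8:19 AM–5:11 PM = 8 h 52 min; less 45 min break → 8 h 7 min
Thu: 9:58 AM–8:19 PM = 10 h 21 min
Fri: 9:56 AM–9:06 PM = 11 h 10 min; less 10 min break → 11 h 0 min
Total: 10 h 50 min + 6 h 1 min + 8 h 7 min + 10 h 21 min + 11 h 0 min = 46 h 19 min.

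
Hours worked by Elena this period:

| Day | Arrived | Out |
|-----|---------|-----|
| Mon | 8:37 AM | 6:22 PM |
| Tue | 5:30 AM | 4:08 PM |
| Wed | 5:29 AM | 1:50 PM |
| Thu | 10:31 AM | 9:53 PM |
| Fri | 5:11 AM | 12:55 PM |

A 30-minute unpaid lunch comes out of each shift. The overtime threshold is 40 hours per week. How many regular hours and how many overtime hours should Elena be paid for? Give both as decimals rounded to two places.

Mon: 8:37 AM–6:22 PM = 9 h 45 min; less 30 min break → 9 h 15 min
Tue: 5:30 AM–4:08 PM = 10 h 38 min; less 30 min break → 10 h 8 min
Wed: 5:29 AM–1:50 PM = 8 h 21 min; less 30 min break → 7 h 51 min
Thu: 10:31 AM–9:53 PM = 11 h 22 min; less 30 min break → 10 h 52 min
Fri: 5:11 AM–12:55 PM = 7 h 44 min; less 30 min break → 7 h 14 min
Total worked: 45 h 20 min = 45.33 h.
Threshold 40 h → overtime 5 h 20 min, regular 40 h 0 min.

Regular 40.00 hours, overtime 5.33 hours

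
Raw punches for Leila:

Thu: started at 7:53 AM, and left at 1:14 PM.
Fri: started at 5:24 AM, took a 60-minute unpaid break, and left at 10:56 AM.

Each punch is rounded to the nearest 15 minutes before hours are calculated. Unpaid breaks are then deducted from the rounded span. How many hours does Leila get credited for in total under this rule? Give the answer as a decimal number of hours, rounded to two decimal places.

Thu: in 7:53 AM→8:00 AM, out 1:14 PM→1:15 PM; 5 h 15 min
Fri: in 5:24 AM→5:30 AM, out 10:56 AM→11:00 AM; 5 h 30 min − 60 min = 4 h 30 min
Total credited: 9 h 45 min.

9.75 hours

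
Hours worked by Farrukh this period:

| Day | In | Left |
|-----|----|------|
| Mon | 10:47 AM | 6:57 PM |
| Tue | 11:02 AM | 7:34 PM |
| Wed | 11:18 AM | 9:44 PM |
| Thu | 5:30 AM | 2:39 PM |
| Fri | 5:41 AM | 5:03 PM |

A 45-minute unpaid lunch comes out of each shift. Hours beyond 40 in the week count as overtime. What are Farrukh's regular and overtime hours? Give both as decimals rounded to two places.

Mon: 10:47 AM–6:57 PM = 8 h 10 min; less 45 min break → 7 h 25 min
Tue: 11:02 AM–7:34 PM = 8 h 32 min; less 45 min break → 7 h 47 min
Wed: 11:18 AM–9:44 PM = 10 h 26 min; less 45 min break → 9 h 41 min
Thu: 5:30 AM–2:39 PM = 9 h 9 min; less 45 min break → 8 h 24 min
Fri: 5:41 AM–5:03 PM = 11 h 22 min; less 45 min break → 10 h 37 min
Total worked: 43 h 54 min = 43.90 h.
Threshold 40 h → overtime 3 h 54 min, regular 40 h 0 min.

Regular 40.00 hours, overtime 3.90 hours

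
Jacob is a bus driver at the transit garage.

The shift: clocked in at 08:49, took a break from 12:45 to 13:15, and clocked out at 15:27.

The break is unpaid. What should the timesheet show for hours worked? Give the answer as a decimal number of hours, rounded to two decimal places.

The shift: 08:49–15:27 = 6 h 38 min; less 30 min break → 6 h 8 min

6.13 hours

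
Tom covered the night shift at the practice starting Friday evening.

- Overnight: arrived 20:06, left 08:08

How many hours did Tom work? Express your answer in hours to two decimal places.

Overnight: 20:06 → midnight = 3 h 54 min; midnight → 08:08 = 8 h 8 min; span 12 h 2 min

12.03 hours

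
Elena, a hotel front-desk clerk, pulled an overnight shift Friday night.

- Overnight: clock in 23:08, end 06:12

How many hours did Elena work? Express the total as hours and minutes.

7 h 4 min

Overnight: 23:08 → midnight = 0 h 52 min; midnight → 06:12 = 6 h 12 min; span 7 h 4 min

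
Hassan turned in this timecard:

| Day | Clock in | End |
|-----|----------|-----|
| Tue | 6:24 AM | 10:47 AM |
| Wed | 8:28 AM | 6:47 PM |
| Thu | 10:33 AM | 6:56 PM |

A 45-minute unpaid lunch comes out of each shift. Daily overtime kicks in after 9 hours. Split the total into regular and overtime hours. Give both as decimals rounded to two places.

Regular 20.27 hours, overtime 0.57 hours

Tue: 6:24 AM–10:47 AM = 4 h 23 min; less 45 min break → 3 h 38 min
Wed: 8:28 AM–6:47 PM = 10 h 19 min; less 45 min break → 9 h 34 min
Thu: 10:33 AM–6:56 PM = 8 h 23 min; less 45 min break → 7 h 38 min
Tue reg 3 h 38 min / OT 0 h 0 min; Wed reg 9 h 0 min / OT 0 h 34 min; Thu reg 7 h 38 min / OT 0 h 0 min.
Totals: regular 20 h 16 min, overtime 0 h 34 min.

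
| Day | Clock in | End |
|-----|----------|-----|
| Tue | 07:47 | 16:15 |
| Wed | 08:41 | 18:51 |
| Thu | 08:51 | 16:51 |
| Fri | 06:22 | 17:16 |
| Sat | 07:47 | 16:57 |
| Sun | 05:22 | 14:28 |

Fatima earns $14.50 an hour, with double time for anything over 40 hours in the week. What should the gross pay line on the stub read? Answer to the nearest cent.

$1038.20

Tue: 07:47–16:15 = 8 h 28 min
Wed: 08:41–18:51 = 10 h 10 min
Thu: 08:51–16:51 = 8 h 0 min
Fri: 06:22–17:16 = 10 h 54 min
Sat: 07:47–16:57 = 9 h 10 min
Sun: 05:22–14:28 = 9 h 6 min
Total worked: 55 h 48 min = 3348 min.
Regular 40 h 0 min = 2400 min at $14.50/h; overtime 15 h 48 min = 948 min at $29.00/h.
Pay = (2400 × $14.50 + 948 × $29.00) ÷ 60 = $1038.20.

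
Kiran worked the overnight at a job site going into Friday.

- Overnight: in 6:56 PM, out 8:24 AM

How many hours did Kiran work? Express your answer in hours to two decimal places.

13.47 hours

Overnight: 6:56 PM → midnight = 5 h 4 min; midnight → 8:24 AM = 8 h 24 min; span 13 h 28 min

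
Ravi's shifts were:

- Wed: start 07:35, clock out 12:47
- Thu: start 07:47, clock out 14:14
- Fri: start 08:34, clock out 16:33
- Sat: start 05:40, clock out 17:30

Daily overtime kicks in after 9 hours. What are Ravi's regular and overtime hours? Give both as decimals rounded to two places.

Wed: 07:35–12:47 = 5 h 12 min
Thu: 07:47–14:14 = 6 h 27 min
Fri: 08:34–16:33 = 7 h 59 min
Sat: 05:40–17:30 = 11 h 50 min
Wed reg 5 h 12 min / OT 0 h 0 min; Thu reg 6 h 27 min / OT 0 h 0 min; Fri reg 7 h 59 min / OT 0 h 0 min; Sat reg 9 h 0 min / OT 2 h 50 min.
Totals: regular 28 h 38 min, overtime 2 h 50 min.

Regular 28.63 hours, overtime 2.83 hours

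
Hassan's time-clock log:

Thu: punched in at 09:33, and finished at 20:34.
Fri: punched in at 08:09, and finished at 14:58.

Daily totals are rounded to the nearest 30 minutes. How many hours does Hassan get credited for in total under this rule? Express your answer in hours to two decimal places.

18.00 hours

Thu: 09:33–20:34 = 11 h 1 min → rounds to 11 h 0 min
Fri: 08:09–14:58 = 6 h 49 min → rounds to 7 h 0 min
Total credited: 18 h 0 min.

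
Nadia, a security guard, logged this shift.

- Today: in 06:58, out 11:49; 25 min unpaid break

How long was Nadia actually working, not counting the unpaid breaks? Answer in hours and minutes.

Today: 06:58–11:49 = 4 h 51 min; less 25 min break → 4 h 26 min

4 h 26 min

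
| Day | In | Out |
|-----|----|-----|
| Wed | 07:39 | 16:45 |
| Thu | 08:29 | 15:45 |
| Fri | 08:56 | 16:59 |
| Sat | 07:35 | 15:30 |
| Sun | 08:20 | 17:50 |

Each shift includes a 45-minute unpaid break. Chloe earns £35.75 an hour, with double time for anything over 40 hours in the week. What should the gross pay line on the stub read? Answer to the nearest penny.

£1361.48

Wed: 07:39–16:45 = 9 h 6 min; less 45 min break → 8 h 21 min
Thu: 08:29–15:45 = 7 h 16 min; less 45 min break → 6 h 31 min
Fri: 08:56–16:59 = 8 h 3 min; less 45 min break → 7 h 18 min
Sat: 07:35–15:30 = 7 h 55 min; less 45 min break → 7 h 10 min
Sun: 08:20–17:50 = 9 h 30 min; less 45 min break → 8 h 45 min
Total worked: 38 h 5 min = 2285 min.
Regular 38 h 5 min = 2285 min at £35.75/h; overtime 0 h 0 min = 0 min at £71.50/h.
Pay = (2285 × £35.75 + 0 × £71.50) ÷ 60 = £1361.48.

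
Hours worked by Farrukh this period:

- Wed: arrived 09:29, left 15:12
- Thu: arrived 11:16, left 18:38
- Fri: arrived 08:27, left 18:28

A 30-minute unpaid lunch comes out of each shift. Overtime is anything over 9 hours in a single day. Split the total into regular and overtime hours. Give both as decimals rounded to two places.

Regular 21.08 hours, overtime 0.52 hours

Wed: 09:29–15:12 = 5 h 43 min; less 30 min break → 5 h 13 min
Thu: 11:16–18:38 = 7 h 22 min; less 30 min break → 6 h 52 min
Fri: 08:27–18:28 = 10 h 1 min; less 30 min break → 9 h 31 min
Wed reg 5 h 13 min / OT 0 h 0 min; Thu reg 6 h 52 min / OT 0 h 0 min; Fri reg 9 h 0 min / OT 0 h 31 min.
Totals: regular 21 h 5 min, overtime 0 h 31 min.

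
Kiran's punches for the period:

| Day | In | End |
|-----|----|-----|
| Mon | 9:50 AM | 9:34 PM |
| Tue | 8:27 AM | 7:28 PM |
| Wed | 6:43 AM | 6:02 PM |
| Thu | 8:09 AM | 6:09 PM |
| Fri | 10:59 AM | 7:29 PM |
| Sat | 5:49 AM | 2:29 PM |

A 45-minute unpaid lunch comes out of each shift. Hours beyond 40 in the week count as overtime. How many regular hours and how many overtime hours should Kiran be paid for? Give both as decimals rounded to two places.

Mon: 9:50 AM–9:34 PM = 11 h 44 min; less 45 min break → 10 h 59 min
Tue: 8:27 AM–7:28 PM = 11 h 1 min; less 45 min break → 10 h 16 min
Wed: 6:43 AM–6:02 PM = 11 h 19 min; less 45 min break → 10 h 34 min
Thu: 8:09 AM–6:09 PM = 10 h 0 min; less 45 min break → 9 h 15 min
Fri: 10:59 AM–7:29 PM = 8 h 30 min; less 45 min break → 7 h 45 min
Sat: 5:49 AM–2:29 PM = 8 h 40 min; less 45 min break → 7 h 55 min
Total worked: 56 h 44 min = 56.73 h.
Threshold 40 h → overtime 16 h 44 min, regular 40 h 0 min.

Regular 40.00 hours, overtime 16.73 hours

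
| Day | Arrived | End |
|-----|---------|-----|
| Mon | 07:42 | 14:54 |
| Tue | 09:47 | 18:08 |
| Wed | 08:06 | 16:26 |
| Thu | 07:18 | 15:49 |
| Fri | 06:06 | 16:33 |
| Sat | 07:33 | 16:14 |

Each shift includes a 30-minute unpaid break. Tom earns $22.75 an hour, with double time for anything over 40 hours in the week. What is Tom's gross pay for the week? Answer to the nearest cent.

Mon: 07:42–14:54 = 7 h 12 min; less 30 min break → 6 h 42 min
Tue: 09:47–18:08 = 8 h 21 min; less 30 min break → 7 h 51 min
Wed: 08:06–16:26 = 8 h 20 min; less 30 min break → 7 h 50 min
Thu: 07:18–15:49 = 8 h 31 min; less 30 min break → 8 h 1 min
Fri: 06:06–16:33 = 10 h 27 min; less 30 min break → 9 h 57 min
Sat: 07:33–16:14 = 8 h 41 min; less 30 min break → 8 h 11 min
Total worked: 48 h 32 min = 2912 min.
Regular 40 h 0 min = 2400 min at $22.75/h; overtime 8 h 32 min = 512 min at $45.50/h.
Pay = (2400 × $22.75 + 512 × $45.50) ÷ 60 = $1298.27.

$1298.27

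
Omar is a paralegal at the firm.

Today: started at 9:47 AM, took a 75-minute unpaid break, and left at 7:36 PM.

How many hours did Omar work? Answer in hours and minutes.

8 h 34 min

Today: 9:47 AM–7:36 PM = 9 h 49 min; less 75 min break → 8 h 34 min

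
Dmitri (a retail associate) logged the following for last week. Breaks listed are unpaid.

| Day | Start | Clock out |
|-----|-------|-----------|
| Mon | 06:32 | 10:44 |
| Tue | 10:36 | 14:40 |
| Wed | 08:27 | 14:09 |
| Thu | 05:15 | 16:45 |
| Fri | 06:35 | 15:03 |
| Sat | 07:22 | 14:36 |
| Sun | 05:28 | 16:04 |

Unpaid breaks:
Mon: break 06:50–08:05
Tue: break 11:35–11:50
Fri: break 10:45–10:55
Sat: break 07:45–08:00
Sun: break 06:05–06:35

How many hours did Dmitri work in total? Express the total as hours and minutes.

49 h 21 min

Mon: 06:32–10:44 = 4 h 12 min; less 75 min break → 2 h 57 min
Tue: 10:36–14:40 = 4 h 4 min; less 15 min break → 3 h 49 min
Wed: 08:27–14:09 = 5 h 42 min
Thu: 05:15–16:45 = 11 h 30 min
Fri: 06:35–15:03 = 8 h 28 min; less 10 min break → 8 h 18 min
Sat: 07:22–14:36 = 7 h 14 min; less 15 min break → 6 h 59 min
Sun: 05:28–16:04 = 10 h 36 min; less 30 min break → 10 h 6 min
Total: 2 h 57 min + 3 h 49 min + 5 h 42 min + 11 h 30 min + 8 h 18 min + 6 h 59 min + 10 h 6 min = 49 h 21 min.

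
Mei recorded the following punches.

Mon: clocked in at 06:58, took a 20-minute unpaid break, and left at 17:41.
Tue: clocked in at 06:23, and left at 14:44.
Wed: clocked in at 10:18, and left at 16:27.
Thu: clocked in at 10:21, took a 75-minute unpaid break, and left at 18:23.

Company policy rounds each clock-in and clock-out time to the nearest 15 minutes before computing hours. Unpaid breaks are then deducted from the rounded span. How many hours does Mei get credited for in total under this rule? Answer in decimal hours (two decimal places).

31.92 hours

Mon: in 06:58→07:00, out 17:41→17:45; 10 h 45 min − 20 min = 10 h 25 min
Tue: in 06:23→06:30, out 14:44→14:45; 8 h 15 min
Wed: in 10:18→10:15, out 16:27→16:30; 6 h 15 min
Thu: in 10:21→10:15, out 18:23→18:30; 8 h 15 min − 75 min = 7 h 0 min
Total credited: 31 h 55 min.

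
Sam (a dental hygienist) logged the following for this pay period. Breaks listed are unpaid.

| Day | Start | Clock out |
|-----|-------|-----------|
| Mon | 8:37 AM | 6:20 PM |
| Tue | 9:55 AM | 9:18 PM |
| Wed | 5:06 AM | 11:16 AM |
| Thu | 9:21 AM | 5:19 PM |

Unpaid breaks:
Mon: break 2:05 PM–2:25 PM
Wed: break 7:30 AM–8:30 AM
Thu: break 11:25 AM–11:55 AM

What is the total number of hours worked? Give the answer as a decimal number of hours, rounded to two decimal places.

33.40 hours

Mon: 8:37 AM–6:20 PM = 9 h 43 min; less 20 min break → 9 h 23 min
Tue: 9:55 AM–9:18 PM = 11 h 23 min
Wed: 5:06 AM–11:16 AM = 6 h 10 min; less 60 min break → 5 h 10 min
Thu: 9:21 AM–5:19 PM = 7 h 58 min; less 30 min break → 7 h 28 min
Total: 9 h 23 min + 11 h 23 min + 5 h 10 min + 7 h 28 min = 33 h 24 min.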